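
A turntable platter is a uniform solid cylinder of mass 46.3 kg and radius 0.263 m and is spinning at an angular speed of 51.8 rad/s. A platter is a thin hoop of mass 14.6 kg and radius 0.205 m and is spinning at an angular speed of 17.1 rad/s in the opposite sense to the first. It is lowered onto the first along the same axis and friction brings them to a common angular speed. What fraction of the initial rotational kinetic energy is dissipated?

No external torque acts about the common axis, so total angular momentum is conserved.
Moments of inertia: I_A = ½(46.3)(0.263)² = 1.601 kg·m²; I_B = (14.6)(0.205)² = 0.6136 kg·m².
Taking A's sense as positive: L = (1.601)(51.8) − (0.6136)(17.1) = 72.45 kg·m²·rad/s.
Combined I = 1.601 + 0.6136 = 2.215 kg·m².
ω_f = L / I = 72.45 / 2.215 = 32.71 rad/s.
KE_i = ½ΣIω² = 2238 J; KE_f = ½(2.215)(32.71)² = 1185 J.
Fraction dissipated = (KE_i − KE_f)/KE_i = 0.4705.

fraction ≈ 0.470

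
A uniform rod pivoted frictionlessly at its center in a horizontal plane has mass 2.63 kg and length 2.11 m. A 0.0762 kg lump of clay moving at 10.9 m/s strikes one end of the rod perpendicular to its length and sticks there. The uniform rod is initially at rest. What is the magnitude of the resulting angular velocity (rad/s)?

|ω_f| ≈ 0.826 rad/s

About the pivot the impulsive forces during the collision are internal, so angular momentum about that axis is conserved.
I_p = (1/12)(2.63)(2.11)² = 0.9758 kg·m². Taking the sense of the lump of clay's angular momentum as positive, L_{lump} = m v R = (0.0762)(10.9)(2.11/2) = 0.8763 kg·m²/s.
L_i = 0 + 0.8763 = 0.8763 kg·m²/s.
After sticking, I_f = I_p + m R² = 0.9758 + (0.0762)(2.11/2)² = 1.061 kg·m².
ω_f = L_i / I_f = 0.8763 / 1.061 = 0.8262 rad/s.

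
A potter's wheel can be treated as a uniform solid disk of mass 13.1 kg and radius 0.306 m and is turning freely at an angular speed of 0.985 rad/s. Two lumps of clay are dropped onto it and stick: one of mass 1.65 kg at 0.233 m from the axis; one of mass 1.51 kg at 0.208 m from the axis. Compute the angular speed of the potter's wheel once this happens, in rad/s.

No external torque acts about the axis; L_before = L_after.
I_p = ½(13.1)(0.306)² = 0.6133 kg·m².
Added inertia Σmr² = (1.65)(0.233)² + (1.51)(0.208)² = 0.1549 kg·m²; I_f = 0.6133 + 0.1549 = 0.7682 kg·m².
ω_f = I_p ω_i / I_f = (0.6133)(0.985) / 0.7682 = 0.7864 rad/s.

ω_f ≈ 0.786 rad/s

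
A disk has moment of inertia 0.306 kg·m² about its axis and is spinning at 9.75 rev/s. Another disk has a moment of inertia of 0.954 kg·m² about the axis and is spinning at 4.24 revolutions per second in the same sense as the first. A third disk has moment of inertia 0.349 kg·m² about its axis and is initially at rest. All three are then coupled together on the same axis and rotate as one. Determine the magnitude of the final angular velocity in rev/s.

|ω_f| ≈ 4.37 rev/s

The coupling torques are internal; angular momentum about the shared axis is conserved.
Taking A's sense as positive: L = (0.3060)(9.75) + (0.9540)(4.24) = 7.028 kg·m²·rev/s.
Combined I = 0.3060 + 0.9540 + 0.3490 = 1.609 kg·m².
ω_f = L / I = 7.028 / 1.609 = 4.368 rev/s.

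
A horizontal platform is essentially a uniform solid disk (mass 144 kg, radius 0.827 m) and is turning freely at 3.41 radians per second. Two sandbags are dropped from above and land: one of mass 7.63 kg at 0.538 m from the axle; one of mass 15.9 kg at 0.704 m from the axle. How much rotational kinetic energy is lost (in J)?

energy lost ≈ 48.7 J

The added mass arrives with no angular momentum about the axle, and any external torque about the axle is negligible, so the system's angular momentum is conserved.
I_p = ½(144)(0.827)² = 49.24 kg·m².
Added inertia Σmr² = (7.63)(0.538)² + (15.9)(0.704)² = 10.09 kg·m²; I_f = 49.24 + 10.09 = 59.33 kg·m².
ω_f = I_p ω_i / I_f = (49.24)(3.41) / 59.33 = 2.830 rad/s.
KE_i = ½(49.24)(3.410 rad/s)² = 286.3 J; KE_f = ½(59.33)(2.830)² = 237.6 J.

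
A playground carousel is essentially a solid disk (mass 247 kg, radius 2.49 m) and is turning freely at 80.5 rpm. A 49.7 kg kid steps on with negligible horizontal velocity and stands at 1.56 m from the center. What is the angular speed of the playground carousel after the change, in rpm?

No external torque acts about the center; L_before = L_after.
I_p = ½(247)(2.49)² = 765.7 kg·m².
Added inertia Σmr² = (49.7)(1.56)² = 120.9 kg·m²; I_f = 765.7 + 120.9 = 886.7 kg·m².
ω_f = I_p ω_i / I_f = (765.7)(80.5) / 886.7 = 69.52 rpm.

ω_f ≈ 69.5 rpm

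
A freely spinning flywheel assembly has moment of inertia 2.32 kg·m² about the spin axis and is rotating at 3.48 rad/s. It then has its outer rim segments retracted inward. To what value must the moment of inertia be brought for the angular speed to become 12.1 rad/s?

I₂ ≈ 0.667 kg·m²

No external torque acts about the spin axis, so angular momentum is conserved.
I₂ = I₁ω₁ / ω₂ = (2.32)(3.48) / (12.1) = 0.6672 kg·m².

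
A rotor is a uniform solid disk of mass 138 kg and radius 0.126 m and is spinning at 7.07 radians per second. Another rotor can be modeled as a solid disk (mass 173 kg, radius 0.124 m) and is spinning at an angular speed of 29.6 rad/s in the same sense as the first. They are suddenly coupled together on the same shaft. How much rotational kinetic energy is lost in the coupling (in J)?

ΔKE lost ≈ 152 J

The coupling torques are internal; angular momentum about the shared axis is conserved.
Moments of inertia: I_A = ½(138)(0.126)² = 1.095 kg·m²; I_B = ½(173)(0.124)² = 1.330 kg·m².
Taking A's sense as positive: L = (1.095)(7.07) + (1.330)(29.6) = 47.11 kg·m²·rad/s.
Combined I = 1.095 + 1.330 = 2.425 kg·m².
ω_f = L / I = 47.11 / 2.425 = 19.42 rad/s.
KE_i = ½ΣIω² = 610.0 J; KE_f = ½(2.425)(19.42)² = 457.6 J.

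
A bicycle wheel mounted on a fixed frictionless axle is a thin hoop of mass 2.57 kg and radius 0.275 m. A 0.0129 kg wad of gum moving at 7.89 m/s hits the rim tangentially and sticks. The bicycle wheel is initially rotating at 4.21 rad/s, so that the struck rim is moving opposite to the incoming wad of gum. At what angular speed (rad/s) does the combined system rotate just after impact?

About the axle the impulsive forces during the collision are internal, so angular momentum about that axis is conserved.
I_p = (2.57)(0.275)² = 0.1944 kg·m². Taking the sense of the wad of gum's angular momentum as positive, L_{wad} = m v R = (0.0129)(7.89)(0.275) = 0.02799 kg·m²/s.
L_i = −I_p ω_p + m v R = −(0.1944)(4.21) + 0.02799 = -0.7903 kg·m²/s.
After sticking, I_f = I_p + m R² = 0.1944 + (0.0129)(0.275)² = 0.1953 kg·m².
ω_f = L_i / I_f = -0.7903 / 0.1953 = -4.046 rad/s.

|ω_f| ≈ 4.05 rad/s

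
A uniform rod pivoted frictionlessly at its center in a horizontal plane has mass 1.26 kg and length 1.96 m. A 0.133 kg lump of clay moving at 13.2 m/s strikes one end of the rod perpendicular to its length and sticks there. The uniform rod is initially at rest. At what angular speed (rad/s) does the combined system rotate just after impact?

|ω_f| ≈ 3.24 rad/s

The axle reaction passes through the pivot and exerts no torque about it; angular momentum about the pivot is conserved through the impact.
I_p = (1/12)(1.26)(1.96)² = 0.4034 kg·m². Taking the sense of the lump of clay's angular momentum as positive, L_{lump} = m v R = (0.133)(13.2)(1.96/2) = 1.720 kg·m²/s.
L_i = 0 + 1.720 = 1.720 kg·m²/s.
After sticking, I_f = I_p + m R² = 0.4034 + (0.133)(1.96/2)² = 0.5311 kg·m².
ω_f = L_i / I_f = 1.720 / 0.5311 = 3.239 rad/s.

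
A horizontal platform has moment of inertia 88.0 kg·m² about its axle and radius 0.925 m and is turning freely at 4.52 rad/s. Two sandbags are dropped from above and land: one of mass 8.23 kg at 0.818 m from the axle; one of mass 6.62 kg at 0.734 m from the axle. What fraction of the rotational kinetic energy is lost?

fraction ≈ 0.0935

The added mass arrives with no angular momentum about the axle, and any external torque about the axle is negligible, so the system's angular momentum is conserved.
Added inertia Σmr² = (8.23)(0.818)² + (6.62)(0.734)² = 9.073 kg·m²; I_f = 88.00 + 9.073 = 97.07 kg·m².
ω_f = I_p ω_i / I_f = (88.00)(4.52) / 97.07 = 4.098 rad/s.
KE_i = ½(88.00)(4.520 rad/s)² = 898.9 J; KE_f = ½(97.07)(4.098)² = 814.9 J.
Fraction lost = 0.09347.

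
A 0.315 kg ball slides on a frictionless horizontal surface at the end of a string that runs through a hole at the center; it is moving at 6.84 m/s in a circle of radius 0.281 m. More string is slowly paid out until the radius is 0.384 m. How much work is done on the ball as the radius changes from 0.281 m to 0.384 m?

Central (radial) force ⇒ zero torque about the center ⇒ m v r is constant.
v₂ = v₁ r₁ / r₂ = (6.84)(0.281) / (0.384) = 5.005 m/s.
W = ΔKE = ½m(v₂² − v₁²) = -3.423 J.

W ≈ -3.42 J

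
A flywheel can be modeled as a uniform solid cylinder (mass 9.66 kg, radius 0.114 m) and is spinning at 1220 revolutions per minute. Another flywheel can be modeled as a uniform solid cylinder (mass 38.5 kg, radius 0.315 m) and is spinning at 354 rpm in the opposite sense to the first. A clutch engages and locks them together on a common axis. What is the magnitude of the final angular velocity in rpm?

|ω_f| ≈ 304 rpm

No external torque acts about the common axis, so total angular momentum is conserved.
Moments of inertia: I_A = ½(9.66)(0.114)² = 0.06277 kg·m²; I_B = ½(38.5)(0.315)² = 1.910 kg·m².
Taking A's sense as positive: L = (0.06277)(1220) − (1.910)(354) = -599.6 kg·m²·rpm.
Combined I = 0.06277 + 1.910 = 1.973 kg·m².
ω_f = L / I = -599.6 / 1.973 = -303.9 rpm.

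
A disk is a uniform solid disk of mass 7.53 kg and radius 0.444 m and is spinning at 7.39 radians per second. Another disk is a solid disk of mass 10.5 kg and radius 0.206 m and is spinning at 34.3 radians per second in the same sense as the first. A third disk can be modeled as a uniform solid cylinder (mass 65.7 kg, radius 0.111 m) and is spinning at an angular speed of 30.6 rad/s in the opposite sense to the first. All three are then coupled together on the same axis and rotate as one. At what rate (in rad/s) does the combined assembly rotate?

|ω_f| ≈ 0.541 rad/s

No external torque acts about the common axis, so total angular momentum is conserved.
Moments of inertia: I_A = ½(7.53)(0.444)² = 0.7422 kg·m²; I_B = ½(10.5)(0.206)² = 0.2228 kg·m²; I_C = ½(65.7)(0.111)² = 0.4047 kg·m².
Taking A's sense as positive: L = (0.7422)(7.39) + (0.2228)(34.3) − (0.4047)(30.6) = 0.7415 kg·m²·rad/s.
Combined I = 0.7422 + 0.2228 + 0.4047 = 1.370 kg·m².
ω_f = L / I = 0.7415 / 1.370 = 0.5413 rad/s.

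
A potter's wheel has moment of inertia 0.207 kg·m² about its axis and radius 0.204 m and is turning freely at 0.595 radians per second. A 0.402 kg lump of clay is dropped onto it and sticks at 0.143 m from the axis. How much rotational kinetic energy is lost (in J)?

energy lost ≈ 0.00140 J

No external torque acts about the axis; L_before = L_after.
Added inertia Σmr² = (0.402)(0.143)² = 0.008220 kg·m²; I_f = 0.2070 + 0.008220 = 0.2152 kg·m².
ω_f = I_p ω_i / I_f = (0.2070)(0.595) / 0.2152 = 0.5723 rad/s.
KE_i = ½(0.2070)(0.5950 rad/s)² = 0.03664 J; KE_f = ½(0.2152)(0.5723)² = 0.03524 J.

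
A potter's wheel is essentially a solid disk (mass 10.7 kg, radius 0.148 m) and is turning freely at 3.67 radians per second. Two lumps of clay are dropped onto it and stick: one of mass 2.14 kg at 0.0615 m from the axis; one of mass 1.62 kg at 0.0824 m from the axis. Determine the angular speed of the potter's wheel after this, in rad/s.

ω_f ≈ 3.16 rad/s

The added mass arrives with no angular momentum about the axis, and any external torque about the axis is negligible, so the system's angular momentum is conserved.
I_p = ½(10.7)(0.148)² = 0.1172 kg·m².
Added inertia Σmr² = (2.14)(0.0615)² + (1.62)(0.0824)² = 0.01909 kg·m²; I_f = 0.1172 + 0.01909 = 0.1363 kg·m².
ω_f = I_p ω_i / I_f = (0.1172)(3.67) / 0.1363 = 3.156 rad/s.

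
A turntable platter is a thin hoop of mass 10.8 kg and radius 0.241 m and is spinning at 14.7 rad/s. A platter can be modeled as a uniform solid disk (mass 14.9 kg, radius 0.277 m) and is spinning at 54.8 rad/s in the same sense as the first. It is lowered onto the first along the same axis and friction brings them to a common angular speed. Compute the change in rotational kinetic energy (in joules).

ΔKE ≈ -240 J

The coupling torques are internal; angular momentum about the shared axis is conserved.
Moments of inertia: I_A = (10.8)(0.241)² = 0.6273 kg·m²; I_B = ½(14.9)(0.277)² = 0.5716 kg·m².
Taking A's sense as positive: L = (0.6273)(14.7) + (0.5716)(54.8) = 40.55 kg·m²·rad/s.
Combined I = 0.6273 + 0.5716 = 1.199 kg·m².
ω_f = L / I = 40.55 / 1.199 = 33.82 rad/s.
KE_i = ½ΣIω² = 926.1 J; KE_f = ½(1.199)(33.82)² = 685.6 J.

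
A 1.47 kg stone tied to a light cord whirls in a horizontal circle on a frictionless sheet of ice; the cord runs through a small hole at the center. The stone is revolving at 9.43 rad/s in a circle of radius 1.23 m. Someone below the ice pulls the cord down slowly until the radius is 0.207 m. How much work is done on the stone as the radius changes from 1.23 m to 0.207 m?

W ≈ 3390 J

The constraining force is radial, so m r² ω about the center is conserved.
ω₂ = ω₁ (r₁/r₂)² = (9.43)(1.23/0.207)² = 333.0 rad/s.
W = ΔKE = ½m(v₂² − v₁²) = 3392 J.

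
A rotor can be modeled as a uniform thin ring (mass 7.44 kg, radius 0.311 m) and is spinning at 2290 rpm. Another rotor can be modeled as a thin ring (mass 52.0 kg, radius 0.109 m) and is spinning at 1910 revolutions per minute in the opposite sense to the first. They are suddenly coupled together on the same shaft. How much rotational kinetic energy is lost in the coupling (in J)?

The coupling torques are internal; angular momentum about the shared axis is conserved.
Moments of inertia: I_A = (7.44)(0.311)² = 0.7196 kg·m²; I_B = (52.0)(0.109)² = 0.6178 kg·m².
Taking A's sense as positive: L = (0.7196)(2290) − (0.6178)(1910) = 467.9 kg·m²·rpm.
Combined I = 0.7196 + 0.6178 = 1.337 kg·m².
ω_f = L / I = 467.9 / 1.337 = 349.8 rpm.
KE_i = ½ΣIω² = 33050 J; KE_f = ½(1.337)(36.63)² = 897.5 J.

ΔKE lost ≈ 32200 J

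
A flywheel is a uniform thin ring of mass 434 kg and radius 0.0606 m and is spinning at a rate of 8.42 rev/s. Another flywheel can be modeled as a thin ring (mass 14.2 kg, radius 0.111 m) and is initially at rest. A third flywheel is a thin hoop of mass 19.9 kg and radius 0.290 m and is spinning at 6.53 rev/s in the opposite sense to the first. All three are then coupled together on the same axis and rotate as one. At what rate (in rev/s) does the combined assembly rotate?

No external torque acts about the common axis, so total angular momentum is conserved.
Moments of inertia: I_A = (434)(0.0606)² = 1.594 kg·m²; I_B = (14.2)(0.111)² = 0.1750 kg·m²; I_C = (19.9)(0.290)² = 1.674 kg·m².
Taking A's sense as positive: L = (1.594)(8.42) − (1.674)(6.53) = 2.491 kg·m²·rev/s.
Combined I = 1.594 + 0.1750 + 1.674 = 3.442 kg·m².
ω_f = L / I = 2.491 / 3.442 = 0.7237 rev/s.

|ω_f| ≈ 0.724 rev/s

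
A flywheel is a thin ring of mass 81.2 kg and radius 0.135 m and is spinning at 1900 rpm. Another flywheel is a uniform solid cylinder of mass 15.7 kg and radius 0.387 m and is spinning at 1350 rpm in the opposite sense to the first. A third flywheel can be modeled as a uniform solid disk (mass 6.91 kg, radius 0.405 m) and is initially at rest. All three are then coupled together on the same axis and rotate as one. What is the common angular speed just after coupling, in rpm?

No external torque acts about the common axis, so total angular momentum is conserved.
Moments of inertia: I_A = (81.2)(0.135)² = 1.480 kg·m²; I_B = ½(15.7)(0.387)² = 1.176 kg·m²; I_C = ½(6.91)(0.405)² = 0.5667 kg·m².
Taking A's sense as positive: L = (1.480)(1900) − (1.176)(1350) = 1225 kg·m²·rpm.
Combined I = 1.480 + 1.176 + 0.5667 = 3.222 kg·m².
ω_f = L / I = 1225 / 3.222 = 380.0 rpm.

|ω_f| ≈ 380 rpm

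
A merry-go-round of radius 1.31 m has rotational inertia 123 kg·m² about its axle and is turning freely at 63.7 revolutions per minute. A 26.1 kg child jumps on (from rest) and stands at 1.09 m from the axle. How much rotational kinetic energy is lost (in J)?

energy lost ≈ 551 J

No external torque acts about the axle; L_before = L_after.
Added inertia Σmr² = (26.1)(1.09)² = 31.01 kg·m²; I_f = 123.0 + 31.01 = 154.0 kg·m².
ω_f = I_p ω_i / I_f = (123.0)(63.7) / 154.0 = 50.87 rpm.
KE_i = ½(123.0)(6.671 rad/s)² = 2737 J; KE_f = ½(154.0)(5.328)² = 2186 J.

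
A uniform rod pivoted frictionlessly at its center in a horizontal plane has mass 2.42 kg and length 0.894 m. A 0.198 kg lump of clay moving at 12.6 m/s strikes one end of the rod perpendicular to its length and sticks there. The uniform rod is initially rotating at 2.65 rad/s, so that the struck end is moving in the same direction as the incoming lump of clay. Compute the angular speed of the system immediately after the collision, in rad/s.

|ω_f| ≈ 7.68 rad/s

About the pivot the impulsive forces during the collision are internal, so angular momentum about that axis is conserved.
I_p = (1/12)(2.42)(0.894)² = 0.1612 kg·m². Taking the sense of the lump of clay's angular momentum as positive, L_{lump} = m v R = (0.198)(12.6)(0.894/2) = 1.115 kg·m²/s.
L_i = +I_p ω_p + m v R = +(0.1612)(2.65) + 1.115 = 1.542 kg·m²/s.
After sticking, I_f = I_p + m R² = 0.1612 + (0.198)(0.894/2)² = 0.2007 kg·m².
ω_f = L_i / I_f = 1.542 / 0.2007 = 7.683 rad/s.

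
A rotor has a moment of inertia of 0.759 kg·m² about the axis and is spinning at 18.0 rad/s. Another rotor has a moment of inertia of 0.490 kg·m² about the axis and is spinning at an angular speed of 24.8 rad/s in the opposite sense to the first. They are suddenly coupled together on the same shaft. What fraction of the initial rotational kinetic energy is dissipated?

fraction ≈ 0.997

The coupling torques are internal; angular momentum about the shared axis is conserved.
Taking A's sense as positive: L = (0.7590)(18.0) − (0.4900)(24.8) = 1.510 kg·m²·rad/s.
Combined I = 0.7590 + 0.4900 = 1.249 kg·m².
ω_f = L / I = 1.510 / 1.249 = 1.209 rad/s.
KE_i = ½ΣIω² = 273.6 J; KE_f = ½(1.249)(1.209)² = 0.9128 J.
Fraction dissipated = (KE_i − KE_f)/KE_i = 0.9967.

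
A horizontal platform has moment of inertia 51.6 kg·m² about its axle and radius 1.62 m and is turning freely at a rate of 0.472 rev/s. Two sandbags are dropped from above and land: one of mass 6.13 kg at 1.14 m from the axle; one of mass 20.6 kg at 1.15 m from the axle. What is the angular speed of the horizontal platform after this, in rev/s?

ω_f ≈ 0.281 rev/s

The added mass arrives with no angular momentum about the axle, and any external torque about the axle is negligible, so the system's angular momentum is conserved.
Added inertia Σmr² = (6.13)(1.14)² + (20.6)(1.15)² = 35.21 kg·m²; I_f = 51.60 + 35.21 = 86.81 kg·m².
ω_f = I_p ω_i / I_f = (51.60)(0.472) / 86.81 = 0.2806 rev/s.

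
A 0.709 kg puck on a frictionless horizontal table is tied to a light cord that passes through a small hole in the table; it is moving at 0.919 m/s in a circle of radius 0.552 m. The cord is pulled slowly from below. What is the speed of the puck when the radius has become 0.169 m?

The only horizontal force on the mass is along the cord (radial), so it exerts no torque about the hole and angular momentum m v r is conserved.
v₂ = v₁ r₁ / r₂ = (0.919)(0.552) / (0.169) = 3.002 m/s.

v₂ ≈ 3.00 m/s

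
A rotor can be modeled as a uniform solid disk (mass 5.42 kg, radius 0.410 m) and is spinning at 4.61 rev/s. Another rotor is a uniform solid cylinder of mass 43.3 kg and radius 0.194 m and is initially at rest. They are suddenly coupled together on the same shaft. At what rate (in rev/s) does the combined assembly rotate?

No external torque acts about the common axis, so total angular momentum is conserved.
Moments of inertia: I_A = ½(5.42)(0.410)² = 0.4556 kg·m²; I_B = ½(43.3)(0.194)² = 0.8148 kg·m².
Taking A's sense as positive: L = (0.4556)(4.61) = 2.100 kg·m²·rev/s.
Combined I = 0.4556 + 0.8148 = 1.270 kg·m².
ω_f = L / I = 2.100 / 1.270 = 1.653 rev/s.

|ω_f| ≈ 1.65 rev/s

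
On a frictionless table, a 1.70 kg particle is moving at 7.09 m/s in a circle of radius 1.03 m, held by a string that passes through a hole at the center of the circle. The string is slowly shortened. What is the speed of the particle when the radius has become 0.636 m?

Central (radial) force ⇒ zero torque about the center ⇒ m v r is constant.
v₂ = v₁ r₁ / r₂ = (7.09)(1.03) / (0.636) = 11.48 m/s.

v₂ ≈ 11.5 m/s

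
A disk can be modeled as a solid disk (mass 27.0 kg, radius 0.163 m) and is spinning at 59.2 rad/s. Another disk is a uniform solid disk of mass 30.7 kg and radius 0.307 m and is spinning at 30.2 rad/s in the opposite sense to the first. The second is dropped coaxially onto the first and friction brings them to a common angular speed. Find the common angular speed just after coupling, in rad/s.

No external torque acts about the common axis, so total angular momentum is conserved.
Moments of inertia: I_A = ½(27.0)(0.163)² = 0.3587 kg·m²; I_B = ½(30.7)(0.307)² = 1.447 kg·m².
Taking A's sense as positive: L = (0.3587)(59.2) − (1.447)(30.2) = -22.46 kg·m²·rad/s.
Combined I = 0.3587 + 1.447 = 1.805 kg·m².
ω_f = L / I = -22.46 / 1.805 = -12.44 rad/s.

|ω_f| ≈ 12.4 rad/s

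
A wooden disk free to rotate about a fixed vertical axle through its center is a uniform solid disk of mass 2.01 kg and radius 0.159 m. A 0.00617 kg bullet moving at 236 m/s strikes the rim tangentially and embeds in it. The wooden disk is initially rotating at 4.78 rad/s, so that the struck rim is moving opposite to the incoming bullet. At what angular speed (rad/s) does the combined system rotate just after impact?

|ω_f| ≈ 4.31 rad/s

About the axle the impulsive forces during the collision are internal, so angular momentum about that axis is conserved.
I_p = ½(2.01)(0.159)² = 0.02541 kg·m². Taking the sense of the bullet's angular momentum as positive, L_{bullet} = m v R = (0.00617)(236)(0.159) = 0.2315 kg·m²/s.
L_i = −I_p ω_p + m v R = −(0.02541)(4.78) + 0.2315 = 0.1101 kg·m²/s.
After sticking, I_f = I_p + m R² = 0.02541 + (0.00617)(0.159)² = 0.02556 kg·m².
ω_f = L_i / I_f = 0.1101 / 0.02556 = 4.306 rad/s.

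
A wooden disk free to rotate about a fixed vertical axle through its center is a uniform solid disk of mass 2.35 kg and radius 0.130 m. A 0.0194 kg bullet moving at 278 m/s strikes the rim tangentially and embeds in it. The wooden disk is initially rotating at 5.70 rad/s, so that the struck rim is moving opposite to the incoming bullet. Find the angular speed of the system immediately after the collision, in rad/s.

About the axle the impulsive forces during the collision are internal, so angular momentum about that axis is conserved.
I_p = ½(2.35)(0.130)² = 0.01986 kg·m². Taking the sense of the bullet's angular momentum as positive, L_{bullet} = m v R = (0.0194)(278)(0.130) = 0.7011 kg·m²/s.
L_i = −I_p ω_p + m v R = −(0.01986)(5.70) + 0.7011 = 0.5879 kg·m²/s.
After sticking, I_f = I_p + m R² = 0.01986 + (0.0194)(0.130)² = 0.02019 kg·m².
ω_f = L_i / I_f = 0.5879 / 0.02019 = 29.13 rad/s.

|ω_f| ≈ 29.1 rad/s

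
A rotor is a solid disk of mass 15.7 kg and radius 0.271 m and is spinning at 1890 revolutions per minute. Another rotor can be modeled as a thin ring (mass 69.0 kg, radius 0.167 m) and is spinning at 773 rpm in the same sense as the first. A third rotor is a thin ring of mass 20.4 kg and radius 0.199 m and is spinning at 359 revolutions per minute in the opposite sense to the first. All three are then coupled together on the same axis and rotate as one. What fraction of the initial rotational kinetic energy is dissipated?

The coupling torques are internal; angular momentum about the shared axis is conserved.
Moments of inertia: I_A = ½(15.7)(0.271)² = 0.5765 kg·m²; I_B = (69.0)(0.167)² = 1.924 kg·m²; I_C = (20.4)(0.199)² = 0.8079 kg·m².
Taking A's sense as positive: L = (0.5765)(1890) + (1.924)(773) − (0.8079)(359) = 2287 kg·m²·rpm.
Combined I = 0.5765 + 1.924 + 0.8079 = 3.309 kg·m².
ω_f = L / I = 2287 / 3.309 = 691.2 rpm.
KE_i = ½ΣIω² = 18170 J; KE_f = ½(3.309)(72.39)² = 8668 J.
Fraction dissipated = (KE_i − KE_f)/KE_i = 0.5229.

fraction ≈ 0.523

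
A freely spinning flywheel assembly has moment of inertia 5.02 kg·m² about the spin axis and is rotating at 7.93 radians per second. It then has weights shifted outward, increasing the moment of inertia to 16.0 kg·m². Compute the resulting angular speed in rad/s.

No external torque acts about the spin axis, so angular momentum is conserved.
ω₂ = I₁ω₁ / I₂ = (5.020)(7.93 rad/s) / (16.00) = 2.488 rad/s.

ω₂ ≈ 2.49 rad/s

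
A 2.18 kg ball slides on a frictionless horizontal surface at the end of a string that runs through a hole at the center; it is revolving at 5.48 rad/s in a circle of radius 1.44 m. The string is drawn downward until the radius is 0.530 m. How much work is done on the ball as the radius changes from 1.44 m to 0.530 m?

W ≈ 433 J

No torque about the axis ⇒ m r₁² ω₁ = m r₂² ω₂.
ω₂ = ω₁ (r₁/r₂)² = (5.48)(1.44/0.530)² = 40.45 rad/s.
W = ΔKE = ½m(v₂² − v₁²) = 433.2 J.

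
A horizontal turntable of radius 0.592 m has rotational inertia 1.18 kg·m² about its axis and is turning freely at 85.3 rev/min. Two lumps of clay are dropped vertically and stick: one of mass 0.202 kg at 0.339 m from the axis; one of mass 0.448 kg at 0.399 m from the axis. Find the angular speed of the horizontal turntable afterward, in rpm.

ω_f ≈ 79.0 rpm

The added mass arrives with no angular momentum about the axis, and any external torque about the axis is negligible, so the system's angular momentum is conserved.
Added inertia Σmr² = (0.202)(0.339)² + (0.448)(0.399)² = 0.09454 kg·m²; I_f = 1.180 + 0.09454 = 1.275 kg·m².
ω_f = I_p ω_i / I_f = (1.180)(85.3) / 1.275 = 78.97 rpm.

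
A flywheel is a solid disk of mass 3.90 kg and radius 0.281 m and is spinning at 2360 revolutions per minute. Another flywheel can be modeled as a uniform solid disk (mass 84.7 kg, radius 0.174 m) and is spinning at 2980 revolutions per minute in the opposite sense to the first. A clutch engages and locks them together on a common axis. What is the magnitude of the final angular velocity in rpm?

No external torque acts about the common axis, so total angular momentum is conserved.
Moments of inertia: I_A = ½(3.90)(0.281)² = 0.1540 kg·m²; I_B = ½(84.7)(0.174)² = 1.282 kg·m².
Taking A's sense as positive: L = (0.1540)(2360) − (1.282)(2980) = -3458 kg·m²·rpm.
Combined I = 0.1540 + 1.282 = 1.436 kg·m².
ω_f = L / I = -3458 / 1.436 = -2407 rpm.

|ω_f| ≈ 2410 rpm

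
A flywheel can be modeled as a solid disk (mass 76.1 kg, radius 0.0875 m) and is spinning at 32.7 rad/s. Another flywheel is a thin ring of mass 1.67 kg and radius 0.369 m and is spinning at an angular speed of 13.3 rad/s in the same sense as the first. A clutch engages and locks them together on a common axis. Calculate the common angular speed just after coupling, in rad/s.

|ω_f| ≈ 24.2 rad/s

No external torque acts about the common axis, so total angular momentum is conserved.
Moments of inertia: I_A = ½(76.1)(0.0875)² = 0.2913 kg·m²; I_B = (1.67)(0.369)² = 0.2274 kg·m².
Taking A's sense as positive: L = (0.2913)(32.7) + (0.2274)(13.3) = 12.55 kg·m²·rad/s.
Combined I = 0.2913 + 0.2274 = 0.5187 kg·m².
ω_f = L / I = 12.55 / 0.5187 = 24.20 rad/s.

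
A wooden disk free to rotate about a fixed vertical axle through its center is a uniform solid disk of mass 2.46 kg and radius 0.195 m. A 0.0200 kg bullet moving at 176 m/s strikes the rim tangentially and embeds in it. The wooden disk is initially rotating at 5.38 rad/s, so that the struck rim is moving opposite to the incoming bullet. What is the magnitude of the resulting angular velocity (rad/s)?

|ω_f| ≈ 9.15 rad/s

About the axle the impulsive forces during the collision are internal, so angular momentum about that axis is conserved.
I_p = ½(2.46)(0.195)² = 0.04677 kg·m². Taking the sense of the bullet's angular momentum as positive, L_{bullet} = m v R = (0.0200)(176)(0.195) = 0.6864 kg·m²/s.
L_i = −I_p ω_p + m v R = −(0.04677)(5.38) + 0.6864 = 0.4348 kg·m²/s.
After sticking, I_f = I_p + m R² = 0.04677 + (0.0200)(0.195)² = 0.04753 kg·m².
ω_f = L_i / I_f = 0.4348 / 0.04753 = 9.147 rad/s.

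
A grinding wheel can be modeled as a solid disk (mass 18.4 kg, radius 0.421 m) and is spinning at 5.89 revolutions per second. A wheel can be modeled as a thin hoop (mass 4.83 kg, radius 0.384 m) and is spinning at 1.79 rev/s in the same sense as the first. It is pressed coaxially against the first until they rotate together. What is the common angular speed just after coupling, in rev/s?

The coupling torques are internal; angular momentum about the shared axis is conserved.
Moments of inertia: I_A = ½(18.4)(0.421)² = 1.631 kg·m²; I_B = (4.83)(0.384)² = 0.7122 kg·m².
Taking A's sense as positive: L = (1.631)(5.89) + (0.7122)(1.79) = 10.88 kg·m²·rev/s.
Combined I = 1.631 + 0.7122 = 2.343 kg·m².
ω_f = L / I = 10.88 / 2.343 = 4.644 rev/s.

|ω_f| ≈ 4.64 rev/s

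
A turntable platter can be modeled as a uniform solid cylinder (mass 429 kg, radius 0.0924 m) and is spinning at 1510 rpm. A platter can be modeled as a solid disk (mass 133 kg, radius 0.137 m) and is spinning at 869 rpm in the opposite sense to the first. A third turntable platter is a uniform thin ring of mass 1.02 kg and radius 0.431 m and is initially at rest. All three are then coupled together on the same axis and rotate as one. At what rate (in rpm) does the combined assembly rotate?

The coupling torques are internal; angular momentum about the shared axis is conserved.
Moments of inertia: I_A = ½(429)(0.0924)² = 1.831 kg·m²; I_B = ½(133)(0.137)² = 1.248 kg·m²; I_C = (1.02)(0.431)² = 0.1895 kg·m².
Taking A's sense as positive: L = (1.831)(1510) − (1.248)(869) = 1681 kg·m²·rpm.
Combined I = 1.831 + 1.248 + 0.1895 = 3.269 kg·m².
ω_f = L / I = 1681 / 3.269 = 514.1 rpm.

|ω_f| ≈ 514 rpm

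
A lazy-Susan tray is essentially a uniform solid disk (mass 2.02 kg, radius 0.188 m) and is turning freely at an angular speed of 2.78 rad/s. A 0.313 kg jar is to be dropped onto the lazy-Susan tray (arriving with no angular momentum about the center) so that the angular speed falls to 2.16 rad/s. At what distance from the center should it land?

r ≈ 0.181 m

The added mass arrives with no angular momentum about the center, and any external torque about the center is negligible, so the system's angular momentum is conserved.
I_p = ½(2.02)(0.188)² = 0.03570 kg·m².
I_p ω_i = (I_p + m r²) ω_f ⇒ m r² = I_p(ω_i/ω_f − 1) = 0.03570(2.78/2.16 − 1) = 0.01025 kg·m².
r = √(0.01025/0.313) = 0.1809 m.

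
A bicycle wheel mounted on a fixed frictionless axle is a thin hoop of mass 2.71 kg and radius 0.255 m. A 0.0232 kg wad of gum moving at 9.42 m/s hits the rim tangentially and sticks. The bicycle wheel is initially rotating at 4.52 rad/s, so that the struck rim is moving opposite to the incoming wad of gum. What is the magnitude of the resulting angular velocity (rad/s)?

The axle reaction passes through the axle and exerts no torque about it; angular momentum about the axle is conserved through the impact.
I_p = (2.71)(0.255)² = 0.1762 kg·m². Taking the sense of the wad of gum's angular momentum as positive, L_{wad} = m v R = (0.0232)(9.42)(0.255) = 0.05573 kg·m²/s.
L_i = −I_p ω_p + m v R = −(0.1762)(4.52) + 0.05573 = -0.7408 kg·m²/s.
After sticking, I_f = I_p + m R² = 0.1762 + (0.0232)(0.255)² = 0.1777 kg·m².
ω_f = L_i / I_f = -0.7408 / 0.1777 = -4.168 rad/s.

|ω_f| ≈ 4.17 rad/s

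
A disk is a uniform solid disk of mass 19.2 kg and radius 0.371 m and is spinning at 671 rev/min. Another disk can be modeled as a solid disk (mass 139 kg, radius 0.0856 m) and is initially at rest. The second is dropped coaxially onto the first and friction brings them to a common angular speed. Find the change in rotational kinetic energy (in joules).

No external torque acts about the common axis, so total angular momentum is conserved.
Moments of inertia: I_A = ½(19.2)(0.371)² = 1.321 kg·m²; I_B = ½(139)(0.0856)² = 0.5093 kg·m².
Taking A's sense as positive: L = (1.321)(671) = 886.6 kg·m²·rpm.
Combined I = 1.321 + 0.5093 = 1.831 kg·m².
ω_f = L / I = 886.6 / 1.831 = 484.3 rpm.
KE_i = ½ΣIω² = 3262 J; KE_f = ½(1.831)(50.72)² = 2355 J.

ΔKE ≈ -907 J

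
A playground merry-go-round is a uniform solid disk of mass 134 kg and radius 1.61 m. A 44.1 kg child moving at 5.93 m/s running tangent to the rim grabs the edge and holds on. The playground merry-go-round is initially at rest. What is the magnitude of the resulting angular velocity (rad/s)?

About the axle the impulsive forces during the collision are internal, so angular momentum about that axis is conserved.
I_p = ½(134)(1.61)² = 173.7 kg·m². Taking the sense of the child's angular momentum as positive, L_{child} = m v R = (44.1)(5.93)(1.61) = 421.0 kg·m²/s.
L_i = 0 + 421.0 = 421.0 kg·m²/s.
After sticking, I_f = I_p + m R² = 173.7 + (44.1)(1.61)² = 288.0 kg·m².
ω_f = L_i / I_f = 421.0 / 288.0 = 1.462 rad/s.

|ω_f| ≈ 1.46 rad/s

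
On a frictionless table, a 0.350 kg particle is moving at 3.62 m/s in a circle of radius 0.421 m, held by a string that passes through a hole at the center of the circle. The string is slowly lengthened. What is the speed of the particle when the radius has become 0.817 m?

Central (radial) force ⇒ zero torque about the center ⇒ m v r is constant.
v₂ = v₁ r₁ / r₂ = (3.62)(0.421) / (0.817) = 1.865 m/s.

v₂ ≈ 1.87 m/s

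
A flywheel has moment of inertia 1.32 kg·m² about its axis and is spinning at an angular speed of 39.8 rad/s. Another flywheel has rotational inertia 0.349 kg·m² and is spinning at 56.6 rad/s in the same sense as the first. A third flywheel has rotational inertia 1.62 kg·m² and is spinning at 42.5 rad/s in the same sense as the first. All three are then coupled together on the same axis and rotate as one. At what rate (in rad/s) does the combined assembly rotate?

|ω_f| ≈ 42.9 rad/s

No external torque acts about the common axis, so total angular momentum is conserved.
Taking A's sense as positive: L = (1.320)(39.8) + (0.3490)(56.6) + (1.620)(42.5) = 141.1 kg·m²·rad/s.
Combined I = 1.320 + 0.3490 + 1.620 = 3.289 kg·m².
ω_f = L / I = 141.1 / 3.289 = 42.91 rad/s.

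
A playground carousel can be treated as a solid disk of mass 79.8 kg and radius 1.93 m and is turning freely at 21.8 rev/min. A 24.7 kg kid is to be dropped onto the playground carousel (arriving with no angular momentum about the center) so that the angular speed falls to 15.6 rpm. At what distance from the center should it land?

No external torque acts about the center; L_before = L_after.
I_p = ½(79.8)(1.93)² = 148.6 kg·m².
I_p ω_i = (I_p + m r²) ω_f ⇒ m r² = I_p(ω_i/ω_f − 1) = 148.6(21.8/15.6 − 1) = 59.07 kg·m².
r = √(59.07/24.7) = 1.546 m.

r ≈ 1.55 m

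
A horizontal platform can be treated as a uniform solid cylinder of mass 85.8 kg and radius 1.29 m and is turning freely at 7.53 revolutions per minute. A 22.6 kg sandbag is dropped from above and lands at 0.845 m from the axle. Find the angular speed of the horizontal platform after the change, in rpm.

The added mass arrives with no angular momentum about the axle, and any external torque about the axle is negligible, so the system's angular momentum is conserved.
I_p = ½(85.8)(1.29)² = 71.39 kg·m².
Added inertia Σmr² = (22.6)(0.845)² = 16.14 kg·m²; I_f = 71.39 + 16.14 = 87.53 kg·m².
ω_f = I_p ω_i / I_f = (71.39)(7.53) / 87.53 = 6.142 rpm.

ω_f ≈ 6.14 rpm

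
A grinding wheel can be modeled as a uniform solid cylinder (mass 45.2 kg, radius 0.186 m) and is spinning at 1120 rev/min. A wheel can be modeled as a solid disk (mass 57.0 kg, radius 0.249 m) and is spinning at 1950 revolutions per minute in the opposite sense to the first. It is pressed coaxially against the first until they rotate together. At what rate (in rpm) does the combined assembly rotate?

|ω_f| ≈ 1010 rpm

The coupling torques are internal; angular momentum about the shared axis is conserved.
Moments of inertia: I_A = ½(45.2)(0.186)² = 0.7819 kg·m²; I_B = ½(57.0)(0.249)² = 1.767 kg·m².
Taking A's sense as positive: L = (0.7819)(1120) − (1.767)(1950) = -2570 kg·m²·rpm.
Combined I = 0.7819 + 1.767 = 2.549 kg·m².
ω_f = L / I = -2570 / 2.549 = -1008 rpm.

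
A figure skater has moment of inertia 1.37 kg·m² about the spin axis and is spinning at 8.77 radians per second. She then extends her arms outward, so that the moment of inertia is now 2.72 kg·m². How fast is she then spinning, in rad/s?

With no external torque about the axis, L is conserved: I₁ω₁ = I₂ω₂.
ω₂ = I₁ω₁ / I₂ = (1.370)(8.77 rad/s) / (2.720) = 4.417 rad/s.

ω₂ ≈ 4.42 rad/s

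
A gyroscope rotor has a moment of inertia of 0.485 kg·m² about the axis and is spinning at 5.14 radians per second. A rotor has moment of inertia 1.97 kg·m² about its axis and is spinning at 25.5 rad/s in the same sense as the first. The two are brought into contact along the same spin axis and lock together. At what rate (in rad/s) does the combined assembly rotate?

No external torque acts about the common axis, so total angular momentum is conserved.
Taking A's sense as positive: L = (0.4850)(5.14) + (1.970)(25.5) = 52.73 kg·m²·rad/s.
Combined I = 0.4850 + 1.970 = 2.455 kg·m².
ω_f = L / I = 52.73 / 2.455 = 21.48 rad/s.

|ω_f| ≈ 21.5 rad/s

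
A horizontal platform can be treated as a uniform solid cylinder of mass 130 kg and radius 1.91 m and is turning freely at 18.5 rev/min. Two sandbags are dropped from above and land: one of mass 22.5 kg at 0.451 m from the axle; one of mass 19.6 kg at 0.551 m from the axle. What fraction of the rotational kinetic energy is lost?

The added mass arrives with no angular momentum about the axle, and any external torque about the axle is negligible, so the system's angular momentum is conserved.
I_p = ½(130)(1.91)² = 237.1 kg·m².
Added inertia Σmr² = (22.5)(0.451)² + (19.6)(0.551)² = 10.53 kg·m²; I_f = 237.1 + 10.53 = 247.7 kg·m².
ω_f = I_p ω_i / I_f = (237.1)(18.5) / 247.7 = 17.71 rpm.
KE_i = ½(237.1)(1.937 rad/s)² = 445.0 J; KE_f = ½(247.7)(1.855)² = 426.1 J.
Fraction lost = 0.04251.

fraction ≈ 0.0425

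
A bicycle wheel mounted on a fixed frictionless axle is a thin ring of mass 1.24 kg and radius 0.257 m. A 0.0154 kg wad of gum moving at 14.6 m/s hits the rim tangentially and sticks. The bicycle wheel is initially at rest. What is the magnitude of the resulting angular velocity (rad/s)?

|ω_f| ≈ 0.697 rad/s

About the axle the impulsive forces during the collision are internal, so angular momentum about that axis is conserved.
I_p = (1.24)(0.257)² = 0.08190 kg·m². Taking the sense of the wad of gum's angular momentum as positive, L_{wad} = m v R = (0.0154)(14.6)(0.257) = 0.05778 kg·m²/s.
L_i = 0 + 0.05778 = 0.05778 kg·m²/s.
After sticking, I_f = I_p + m R² = 0.08190 + (0.0154)(0.257)² = 0.08292 kg·m².
ω_f = L_i / I_f = 0.05778 / 0.08292 = 0.6969 rad/s.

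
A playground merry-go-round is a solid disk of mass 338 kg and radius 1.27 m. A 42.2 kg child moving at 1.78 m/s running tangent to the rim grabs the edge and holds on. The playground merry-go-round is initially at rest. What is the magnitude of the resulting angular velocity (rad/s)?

The axle reaction passes through the axle and exerts no torque about it; angular momentum about the axle is conserved through the impact.
I_p = ½(338)(1.27)² = 272.6 kg·m². Taking the sense of the child's angular momentum as positive, L_{child} = m v R = (42.2)(1.78)(1.27) = 95.40 kg·m²/s.
L_i = 0 + 95.40 = 95.40 kg·m²/s.
After sticking, I_f = I_p + m R² = 272.6 + (42.2)(1.27)² = 340.6 kg·m².
ω_f = L_i / I_f = 95.40 / 340.6 = 0.2800 rad/s.

|ω_f| ≈ 0.280 rad/s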